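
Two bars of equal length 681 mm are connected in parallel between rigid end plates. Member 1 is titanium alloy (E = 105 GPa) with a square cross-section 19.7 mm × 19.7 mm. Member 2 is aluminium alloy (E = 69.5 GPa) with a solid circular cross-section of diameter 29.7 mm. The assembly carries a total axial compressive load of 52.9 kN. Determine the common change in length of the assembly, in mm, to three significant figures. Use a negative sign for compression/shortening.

-0.405 mm

A_1 = 388.1 mm².
A_2 = 692.8 mm².
Equal strain + equilibrium ⇒ each member carries load in proportion to AE: A₁E₁ = 40750000 N, A₂E₂ = 48150000 N, ΣAE = 88900000 N.
δ = PL/ΣAE = -52900·681/88900000 = -0.4052 mm.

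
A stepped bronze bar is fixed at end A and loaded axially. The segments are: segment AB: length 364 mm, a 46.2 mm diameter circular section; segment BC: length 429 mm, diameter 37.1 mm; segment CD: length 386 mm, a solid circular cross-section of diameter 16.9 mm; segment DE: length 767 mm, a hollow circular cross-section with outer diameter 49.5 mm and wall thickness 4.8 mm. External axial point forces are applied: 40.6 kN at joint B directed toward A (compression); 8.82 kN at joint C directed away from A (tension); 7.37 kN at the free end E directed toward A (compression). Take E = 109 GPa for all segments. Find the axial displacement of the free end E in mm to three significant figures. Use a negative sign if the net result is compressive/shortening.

Internal axial forces (sectioning from the free end, tension +): N_DE = -7.37 kN, N_CD = -7.37 kN, N_BC = 1.45 kN, N_AB = -39.15 kN.
A_AB = 1676 mm².
A_BC = 1081 mm².
A_CD = 224.3 mm².
A_DE = 674.1 mm².
δ_AB = -39150·364/(1676·109000) = -0.07799 mm
δ_BC = 1450·429/(1081·109000) = 0.005279 mm
δ_CD = -7370·386/(224.3·109000) = -0.1163 mm
δ_DE = -7370·767/(674.1·109000) = -0.07694 mm
δ = Σδ_i = -0.266 mm.

-0.266 mm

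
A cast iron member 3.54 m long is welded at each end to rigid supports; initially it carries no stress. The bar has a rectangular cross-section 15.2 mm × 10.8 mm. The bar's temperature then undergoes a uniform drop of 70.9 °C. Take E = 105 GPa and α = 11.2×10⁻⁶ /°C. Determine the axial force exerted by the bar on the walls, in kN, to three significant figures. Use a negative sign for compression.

13.7 kN

Free thermal expansion αLΔT = 11.2e-6 · 3540 · -70.9 = -2.811 mm.
The walls impose strain ε = −(-2.811)/3540 = 7.9408e-04; σ = Eε = 105000 · 7.9408e-04 = 83.38 MPa.
Wall reaction R = σ·A = 83.38·164.2 = 13690 N = 13.69 kN.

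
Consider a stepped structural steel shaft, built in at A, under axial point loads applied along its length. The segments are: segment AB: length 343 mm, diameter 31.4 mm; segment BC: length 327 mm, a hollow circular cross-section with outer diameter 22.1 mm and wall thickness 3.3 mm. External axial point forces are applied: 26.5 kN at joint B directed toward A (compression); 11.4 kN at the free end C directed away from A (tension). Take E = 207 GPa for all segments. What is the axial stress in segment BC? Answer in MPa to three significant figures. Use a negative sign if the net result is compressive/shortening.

58.5 MPa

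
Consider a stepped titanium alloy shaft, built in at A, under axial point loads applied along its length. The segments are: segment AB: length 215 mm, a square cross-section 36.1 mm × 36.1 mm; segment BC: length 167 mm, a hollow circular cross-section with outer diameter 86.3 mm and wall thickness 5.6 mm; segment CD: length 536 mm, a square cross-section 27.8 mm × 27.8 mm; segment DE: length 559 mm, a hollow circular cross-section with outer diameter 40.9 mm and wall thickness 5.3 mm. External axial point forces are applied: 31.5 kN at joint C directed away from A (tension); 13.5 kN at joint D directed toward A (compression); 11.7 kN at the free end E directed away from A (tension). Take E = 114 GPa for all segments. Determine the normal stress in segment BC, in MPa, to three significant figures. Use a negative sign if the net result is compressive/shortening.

20.9 MPa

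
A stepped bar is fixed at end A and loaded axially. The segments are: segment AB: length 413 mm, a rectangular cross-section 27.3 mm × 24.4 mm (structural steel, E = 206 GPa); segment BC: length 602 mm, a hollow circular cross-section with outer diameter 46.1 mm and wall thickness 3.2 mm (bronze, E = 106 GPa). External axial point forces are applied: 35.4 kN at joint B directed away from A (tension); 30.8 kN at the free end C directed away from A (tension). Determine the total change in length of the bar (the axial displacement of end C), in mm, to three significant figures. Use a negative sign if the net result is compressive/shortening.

0.605 mm

Internal axial forces (sectioning from the free end, tension +): N_BC = 30.8 kN, N_AB = 66.2 kN.
A_AB = 666.1 mm².
A_BC = 431.3 mm².
δ_AB = 66200·413/(666.1·206000) = 0.1992 mm
δ_BC = 30800·602/(431.3·106000) = 0.4056 mm
δ = Σδ_i = 0.6048 mm.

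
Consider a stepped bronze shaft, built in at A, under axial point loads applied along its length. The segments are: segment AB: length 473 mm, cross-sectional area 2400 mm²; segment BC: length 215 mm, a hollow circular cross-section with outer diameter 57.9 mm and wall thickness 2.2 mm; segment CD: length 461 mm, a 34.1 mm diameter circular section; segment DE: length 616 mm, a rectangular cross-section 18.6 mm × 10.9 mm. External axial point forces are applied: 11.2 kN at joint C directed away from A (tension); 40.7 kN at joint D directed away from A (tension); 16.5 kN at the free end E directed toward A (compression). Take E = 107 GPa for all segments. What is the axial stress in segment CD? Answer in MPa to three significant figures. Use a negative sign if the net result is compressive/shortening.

26.5 MPa

Internal axial forces (sectioning from the free end, tension +): N_DE = -16.5 kN, N_CD = 24.2 kN, N_BC = 35.4 kN, N_AB = 35.4 kN.
A_CD = 913.3 mm².
σ_CD = N_CD/A_CD = 24200/913.3 = 26.5 MPa.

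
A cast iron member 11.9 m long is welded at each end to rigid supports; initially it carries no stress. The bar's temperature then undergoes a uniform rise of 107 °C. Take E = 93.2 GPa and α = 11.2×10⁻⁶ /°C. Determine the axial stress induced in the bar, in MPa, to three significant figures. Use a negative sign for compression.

-112 MPa

Free thermal expansion αLΔT = 11.2e-6 · 11900 · 107 = 14.26 mm.
The walls impose strain ε = −(14.26)/11900 = -1.1984e-03; σ = Eε = 93200 · -1.1984e-03 = -111.7 MPa.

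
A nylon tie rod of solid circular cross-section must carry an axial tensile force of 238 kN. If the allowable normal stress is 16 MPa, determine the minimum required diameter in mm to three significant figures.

138 mm

Required area A ≥ P/σ_allow = 238000/16 = 14880 mm².
For a solid circular section, d ≥ √(4A/π) = 137.6 mm.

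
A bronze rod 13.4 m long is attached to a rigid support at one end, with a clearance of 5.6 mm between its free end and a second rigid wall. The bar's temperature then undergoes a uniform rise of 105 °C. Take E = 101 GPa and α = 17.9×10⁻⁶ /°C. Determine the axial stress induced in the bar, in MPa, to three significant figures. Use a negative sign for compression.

-148 MPa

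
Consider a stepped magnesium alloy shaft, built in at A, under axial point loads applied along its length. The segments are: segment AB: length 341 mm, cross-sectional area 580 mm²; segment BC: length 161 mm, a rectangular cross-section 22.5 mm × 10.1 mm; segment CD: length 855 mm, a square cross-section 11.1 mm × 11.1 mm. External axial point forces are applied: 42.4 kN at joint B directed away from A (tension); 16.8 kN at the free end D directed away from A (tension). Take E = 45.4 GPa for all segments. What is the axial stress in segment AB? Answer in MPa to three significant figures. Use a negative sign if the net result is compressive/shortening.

102 MPa

Internal axial forces (sectioning from the free end, tension +): N_CD = 16.8 kN, N_BC = 16.8 kN, N_AB = 59.2 kN.
σ_AB = N_AB/A_AB = 59200/580 = 102.1 MPa.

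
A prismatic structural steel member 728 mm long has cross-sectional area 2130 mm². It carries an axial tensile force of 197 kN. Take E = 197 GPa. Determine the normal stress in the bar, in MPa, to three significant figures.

σ = N/A = 197000/2130 = 92.49 MPa.

92.5 MPa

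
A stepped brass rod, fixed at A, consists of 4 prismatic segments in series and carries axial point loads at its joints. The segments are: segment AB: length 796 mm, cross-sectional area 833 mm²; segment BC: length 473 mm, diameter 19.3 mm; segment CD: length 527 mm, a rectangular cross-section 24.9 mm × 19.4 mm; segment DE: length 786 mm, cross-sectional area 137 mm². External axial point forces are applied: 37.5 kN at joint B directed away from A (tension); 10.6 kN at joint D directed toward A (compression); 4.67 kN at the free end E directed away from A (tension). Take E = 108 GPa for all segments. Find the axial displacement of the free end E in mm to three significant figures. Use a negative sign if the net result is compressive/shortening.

0.379 mm

Internal axial forces (sectioning from the free end, tension +): N_DE = 4.67 kN, N_CD = -5.93 kN, N_BC = -5.93 kN, N_AB = 31.57 kN.
A_BC = 292.6 mm².
A_CD = 483.1 mm².
δ_AB = 31570·796/(833·108000) = 0.2793 mm
δ_BC = -5930·473/(292.6·108000) = -0.08877 mm
δ_CD = -5930·527/(483.1·108000) = -0.0599 mm
δ_DE = 4670·786/(137·108000) = 0.2481 mm
δ = Σδ_i = 0.3787 mm.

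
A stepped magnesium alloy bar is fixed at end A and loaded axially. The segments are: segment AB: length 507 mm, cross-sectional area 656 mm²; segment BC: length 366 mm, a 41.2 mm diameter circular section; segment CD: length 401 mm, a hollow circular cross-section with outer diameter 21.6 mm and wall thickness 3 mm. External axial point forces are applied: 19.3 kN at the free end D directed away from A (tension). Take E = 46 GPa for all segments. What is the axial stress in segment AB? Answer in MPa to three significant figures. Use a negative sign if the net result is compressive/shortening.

29.4 MPa

Internal axial forces (sectioning from the free end, tension +): N_CD = 19.3 kN, N_BC = 19.3 kN, N_AB = 19.3 kN.
σ_AB = N_AB/A_AB = 19300/656 = 29.42 MPa.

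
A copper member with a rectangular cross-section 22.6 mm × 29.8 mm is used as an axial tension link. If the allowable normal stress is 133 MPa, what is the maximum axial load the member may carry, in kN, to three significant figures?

A = 673.5 mm².
P_max = σ_allow · A = 133 · 673.5 = 89570 N = 89.57 kN.

89.6 kN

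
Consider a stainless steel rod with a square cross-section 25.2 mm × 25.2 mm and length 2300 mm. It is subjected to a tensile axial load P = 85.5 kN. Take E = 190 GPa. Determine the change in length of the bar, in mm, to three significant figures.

A = 635 mm².
δ_mech = NL/(AE) = 85500·2300/(635·190000) = 1.63 mm.

1.63 mm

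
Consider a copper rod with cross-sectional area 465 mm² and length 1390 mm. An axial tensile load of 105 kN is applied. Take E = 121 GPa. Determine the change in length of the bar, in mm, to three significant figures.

δ_mech = NL/(AE) = 105000·1390/(465·121000) = 2.594 mm.

2.59 mm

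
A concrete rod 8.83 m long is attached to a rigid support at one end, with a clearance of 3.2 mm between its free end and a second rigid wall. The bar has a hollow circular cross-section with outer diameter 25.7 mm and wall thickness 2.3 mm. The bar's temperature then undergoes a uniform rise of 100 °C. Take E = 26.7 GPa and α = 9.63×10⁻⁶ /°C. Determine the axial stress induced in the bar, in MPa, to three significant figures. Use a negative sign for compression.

-16.0 MPa

Free thermal expansion αLΔT = 9.63e-6 · 8830 · 100 = 8.503 mm.
The walls engage after the gap closes; constrained expansion = 8.503 − 3.2 = 5.303 mm.
The walls impose strain ε = −(5.303)/8830 = -6.0060e-04; σ = Eε = 26700 · -6.0060e-04 = -16.04 MPa.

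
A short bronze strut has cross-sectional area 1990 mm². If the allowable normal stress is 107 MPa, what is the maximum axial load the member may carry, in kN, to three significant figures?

213 kN

P_max = σ_allow · A = 107 · 1990 = 212900 N = 212.9 kN.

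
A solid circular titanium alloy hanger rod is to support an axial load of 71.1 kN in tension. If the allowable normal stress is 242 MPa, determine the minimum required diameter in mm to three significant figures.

19.3 mm

Required area A ≥ P/σ_allow = 71100/242 = 293.8 mm².
For a solid circular section, d ≥ √(4A/π) = 19.34 mm.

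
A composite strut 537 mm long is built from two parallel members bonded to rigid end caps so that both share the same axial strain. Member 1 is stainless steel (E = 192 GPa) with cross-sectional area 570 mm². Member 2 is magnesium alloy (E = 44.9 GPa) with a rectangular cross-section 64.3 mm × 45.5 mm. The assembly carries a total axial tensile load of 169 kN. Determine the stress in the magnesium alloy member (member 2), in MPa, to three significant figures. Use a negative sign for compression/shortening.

A_2 = 2926 mm².
Equal strain + equilibrium ⇒ each member carries load in proportion to AE: A₁E₁ = 109400000 N, A₂E₂ = 131400000 N, ΣAE = 240800000 N.
σ₂ = P·E₂/ΣAE = 169000·44900/240800000 = 31.51 MPa.

31.5 MPa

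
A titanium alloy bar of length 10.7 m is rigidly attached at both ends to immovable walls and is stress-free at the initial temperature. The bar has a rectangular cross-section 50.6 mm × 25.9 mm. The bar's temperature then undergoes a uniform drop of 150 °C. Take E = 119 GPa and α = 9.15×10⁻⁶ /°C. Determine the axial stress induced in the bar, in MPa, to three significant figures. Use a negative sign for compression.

Free thermal expansion αLΔT = 9.15e-6 · 10700 · -150 = -14.69 mm.
The walls impose strain ε = −(-14.69)/10700 = 1.3725e-03; σ = Eε = 119000 · 1.3725e-03 = 163.3 MPa.

163 MPa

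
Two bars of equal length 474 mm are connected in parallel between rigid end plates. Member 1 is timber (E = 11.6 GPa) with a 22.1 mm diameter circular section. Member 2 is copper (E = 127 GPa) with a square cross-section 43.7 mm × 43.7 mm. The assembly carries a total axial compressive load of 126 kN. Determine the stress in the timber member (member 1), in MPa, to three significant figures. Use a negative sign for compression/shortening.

-5.92 MPa

A_1 = 383.6 mm².
A_2 = 1910 mm².
Equal strain + equilibrium ⇒ each member carries load in proportion to AE: A₁E₁ = 4450000 N, A₂E₂ = 242500000 N, ΣAE = 247000000 N.
σ₁ = P·E₁/ΣAE = -126000·11600/247000000 = -5.918 MPa.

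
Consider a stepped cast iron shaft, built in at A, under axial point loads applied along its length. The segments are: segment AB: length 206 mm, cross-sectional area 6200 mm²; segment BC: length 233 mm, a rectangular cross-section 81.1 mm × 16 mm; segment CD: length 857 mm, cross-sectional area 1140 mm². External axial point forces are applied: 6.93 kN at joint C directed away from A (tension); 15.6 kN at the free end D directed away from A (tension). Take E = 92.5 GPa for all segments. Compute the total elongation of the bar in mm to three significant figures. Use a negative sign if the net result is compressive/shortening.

0.179 mm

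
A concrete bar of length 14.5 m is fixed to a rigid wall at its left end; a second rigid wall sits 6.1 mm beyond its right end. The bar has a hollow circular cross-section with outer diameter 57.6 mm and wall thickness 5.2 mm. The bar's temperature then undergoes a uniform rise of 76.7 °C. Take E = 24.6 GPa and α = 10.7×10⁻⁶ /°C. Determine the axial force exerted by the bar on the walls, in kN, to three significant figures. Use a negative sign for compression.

Free thermal expansion αLΔT = 10.7e-6 · 14500 · 76.7 = 11.9 mm.
The walls engage after the gap closes; constrained expansion = 11.9 − 6.1 = 5.8 mm.
The walls impose strain ε = −(5.8)/14500 = -4.0000e-04; σ = Eε = 24600 · -4.0000e-04 = -9.84 MPa.
Wall reaction R = σ·A = -9.84·856 = -8423 N = -8.423 kN.

-8.42 kN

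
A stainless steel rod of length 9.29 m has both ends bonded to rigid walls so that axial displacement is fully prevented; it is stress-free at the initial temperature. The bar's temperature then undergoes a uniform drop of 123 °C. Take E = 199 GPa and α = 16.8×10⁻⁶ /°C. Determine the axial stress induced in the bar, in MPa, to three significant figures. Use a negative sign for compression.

411 MPa

Free thermal expansion αLΔT = 16.8e-6 · 9290 · -123 = -19.2 mm.
The walls impose strain ε = −(-19.2)/9290 = 2.0664e-03; σ = Eε = 199000 · 2.0664e-03 = 411.2 MPa.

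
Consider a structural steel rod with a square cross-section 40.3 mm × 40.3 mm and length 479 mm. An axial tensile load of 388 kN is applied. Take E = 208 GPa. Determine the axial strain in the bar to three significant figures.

0.00115

A = 1624 mm².
σ = N/A = 238.9 MPa; ε = σ/E = 238.9/208000 = 1.149e-03.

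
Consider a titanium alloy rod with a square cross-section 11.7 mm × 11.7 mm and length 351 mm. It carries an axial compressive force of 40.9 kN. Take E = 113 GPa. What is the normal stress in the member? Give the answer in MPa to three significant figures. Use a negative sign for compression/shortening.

A = 136.9 mm².
σ = N/A = -40900/136.9 = -298.8 MPa.

-299 MPa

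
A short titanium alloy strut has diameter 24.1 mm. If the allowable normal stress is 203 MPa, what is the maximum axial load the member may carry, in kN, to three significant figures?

92.6 kN

A = 456.2 mm².
P_max = σ_allow · A = 203 · 456.2 = 92600 N = 92.6 kN.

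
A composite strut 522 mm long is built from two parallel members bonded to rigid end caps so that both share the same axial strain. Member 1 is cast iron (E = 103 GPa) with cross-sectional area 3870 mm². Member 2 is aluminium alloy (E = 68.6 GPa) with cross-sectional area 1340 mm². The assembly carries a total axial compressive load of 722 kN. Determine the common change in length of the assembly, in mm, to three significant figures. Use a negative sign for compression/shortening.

-0.768 mm

Equal strain + equilibrium ⇒ each member carries load in proportion to AE: A₁E₁ = 398600000 N, A₂E₂ = 91920000 N, ΣAE = 490500000 N.
δ = PL/ΣAE = -722000·522/490500000 = -0.7683 mm.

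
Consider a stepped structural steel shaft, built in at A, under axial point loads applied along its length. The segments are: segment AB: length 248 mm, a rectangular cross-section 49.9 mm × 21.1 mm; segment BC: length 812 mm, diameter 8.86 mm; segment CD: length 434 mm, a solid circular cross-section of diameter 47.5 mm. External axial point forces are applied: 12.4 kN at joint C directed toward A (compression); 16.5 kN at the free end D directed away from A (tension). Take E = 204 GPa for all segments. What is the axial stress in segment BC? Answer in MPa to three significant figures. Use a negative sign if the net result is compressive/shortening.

66.5 MPa

Internal axial forces (sectioning from the free end, tension +): N_CD = 16.5 kN, N_BC = 4.1 kN, N_AB = 4.1 kN.
A_BC = 61.65 mm².
σ_BC = N_BC/A_BC = 4100/61.65 = 66.5 MPa.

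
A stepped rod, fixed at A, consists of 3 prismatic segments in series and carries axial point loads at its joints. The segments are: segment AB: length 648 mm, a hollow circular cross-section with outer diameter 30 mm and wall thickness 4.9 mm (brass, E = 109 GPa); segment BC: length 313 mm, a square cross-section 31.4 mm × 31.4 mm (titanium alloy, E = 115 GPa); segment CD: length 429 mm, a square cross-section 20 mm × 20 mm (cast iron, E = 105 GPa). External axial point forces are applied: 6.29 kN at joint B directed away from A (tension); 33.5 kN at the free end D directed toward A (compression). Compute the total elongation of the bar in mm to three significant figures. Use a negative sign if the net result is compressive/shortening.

-0.853 mm

Internal axial forces (sectioning from the free end, tension +): N_CD = -33.5 kN, N_BC = -33.5 kN, N_AB = -27.21 kN.
A_AB = 386.4 mm².
A_BC = 986 mm².
A_CD = 400 mm².
δ_AB = -27210·648/(386.4·109000) = -0.4187 mm
δ_BC = -33500·313/(986·115000) = -0.09248 mm
δ_CD = -33500·429/(400·105000) = -0.3422 mm
δ = Σδ_i = -0.8533 mm.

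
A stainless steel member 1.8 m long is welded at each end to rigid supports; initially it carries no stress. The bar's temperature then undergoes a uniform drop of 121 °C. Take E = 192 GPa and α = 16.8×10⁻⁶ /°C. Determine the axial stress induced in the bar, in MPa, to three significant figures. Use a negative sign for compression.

390 MPa

Free thermal expansion αLΔT = 16.8e-6 · 1800 · -121 = -3.659 mm.
The walls impose strain ε = −(-3.659)/1800 = 2.0328e-03; σ = Eε = 192000 · 2.0328e-03 = 390.3 MPa.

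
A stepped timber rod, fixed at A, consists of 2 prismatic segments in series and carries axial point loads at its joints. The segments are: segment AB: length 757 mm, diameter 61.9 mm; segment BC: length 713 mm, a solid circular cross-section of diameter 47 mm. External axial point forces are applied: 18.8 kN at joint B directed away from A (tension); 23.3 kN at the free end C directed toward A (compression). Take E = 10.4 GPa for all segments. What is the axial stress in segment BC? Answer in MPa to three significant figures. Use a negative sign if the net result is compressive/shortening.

Internal axial forces (sectioning from the free end, tension +): N_BC = -23.3 kN, N_AB = -4.5 kN.
A_BC = 1735 mm².
σ_BC = N_BC/A_BC = -23300/1735 = -13.43 MPa.

-13.4 MPa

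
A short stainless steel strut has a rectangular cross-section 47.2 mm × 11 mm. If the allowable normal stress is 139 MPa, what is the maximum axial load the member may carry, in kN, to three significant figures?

A = 519.2 mm².
P_max = σ_allow · A = 139 · 519.2 = 72170 N = 72.17 kN.

72.2 kN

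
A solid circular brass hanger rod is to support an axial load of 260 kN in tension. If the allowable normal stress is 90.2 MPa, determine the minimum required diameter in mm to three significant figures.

60.6 mm

Required area A ≥ P/σ_allow = 260000/90.2 = 2882 mm².
For a solid circular section, d ≥ √(4A/π) = 60.58 mm.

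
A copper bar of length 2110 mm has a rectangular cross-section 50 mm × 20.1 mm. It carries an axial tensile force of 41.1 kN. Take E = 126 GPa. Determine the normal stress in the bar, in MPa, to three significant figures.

40.9 MPa

A = 1005 mm².
σ = N/A = 41100/1005 = 40.9 MPa.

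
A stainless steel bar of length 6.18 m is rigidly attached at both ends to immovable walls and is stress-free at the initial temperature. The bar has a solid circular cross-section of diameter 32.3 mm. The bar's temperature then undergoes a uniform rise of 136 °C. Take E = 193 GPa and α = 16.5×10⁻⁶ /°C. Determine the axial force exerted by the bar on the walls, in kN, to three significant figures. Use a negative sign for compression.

Free thermal expansion αLΔT = 16.5e-6 · 6180 · 136 = 13.87 mm.
The walls impose strain ε = −(13.87)/6180 = -2.2440e-03; σ = Eε = 193000 · -2.2440e-03 = -433.1 MPa.
Wall reaction R = σ·A = -433.1·819.4 = -354900 N = -354.9 kN.

-355 kN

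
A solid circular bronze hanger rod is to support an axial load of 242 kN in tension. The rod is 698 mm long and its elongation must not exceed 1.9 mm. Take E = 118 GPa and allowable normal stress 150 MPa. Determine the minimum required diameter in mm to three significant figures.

45.3 mm

Required area A ≥ P/σ_allow = 242000/150 = 1613 mm².
For a solid circular section, d ≥ √(4A/π) = 45.32 mm.
Elongation limit: A ≥ PL/(Eδ_allow) = 242000·698/(118000·1.9) = 753.4 mm² ⇒ d ≥ 30.97 mm.
The stress limit governs.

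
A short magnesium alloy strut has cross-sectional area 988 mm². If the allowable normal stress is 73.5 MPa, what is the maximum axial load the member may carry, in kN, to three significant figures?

72.6 kN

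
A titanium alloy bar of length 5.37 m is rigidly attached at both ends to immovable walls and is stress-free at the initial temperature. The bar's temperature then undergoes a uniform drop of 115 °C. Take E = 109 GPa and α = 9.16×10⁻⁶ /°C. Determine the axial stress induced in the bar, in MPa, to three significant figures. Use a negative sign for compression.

115 MPa

Free thermal expansion αLΔT = 9.16e-6 · 5370 · -115 = -5.657 mm.
The walls impose strain ε = −(-5.657)/5370 = 1.0534e-03; σ = Eε = 109000 · 1.0534e-03 = 114.8 MPa.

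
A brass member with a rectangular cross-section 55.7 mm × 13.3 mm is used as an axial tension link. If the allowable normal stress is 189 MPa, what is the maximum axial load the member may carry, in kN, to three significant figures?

140 kN

A = 740.8 mm².
P_max = σ_allow · A = 189 · 740.8 = 140000 N = 140 kN.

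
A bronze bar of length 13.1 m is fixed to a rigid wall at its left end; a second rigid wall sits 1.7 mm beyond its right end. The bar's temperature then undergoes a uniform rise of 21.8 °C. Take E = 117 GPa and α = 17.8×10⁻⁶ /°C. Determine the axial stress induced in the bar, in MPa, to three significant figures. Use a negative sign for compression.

-30.2 MPa

Free thermal expansion αLΔT = 17.8e-6 · 13100 · 21.8 = 5.083 mm.
The walls engage after the gap closes; constrained expansion = 5.083 − 1.7 = 3.383 mm.
The walls impose strain ε = −(3.383)/13100 = -2.5827e-04; σ = Eε = 117000 · -2.5827e-04 = -30.22 MPa.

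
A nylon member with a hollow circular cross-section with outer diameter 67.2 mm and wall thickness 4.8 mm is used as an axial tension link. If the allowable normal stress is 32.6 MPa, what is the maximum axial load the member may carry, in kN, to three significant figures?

A = 941 mm².
P_max = σ_allow · A = 32.6 · 941 = 30680 N = 30.68 kN.

30.7 kN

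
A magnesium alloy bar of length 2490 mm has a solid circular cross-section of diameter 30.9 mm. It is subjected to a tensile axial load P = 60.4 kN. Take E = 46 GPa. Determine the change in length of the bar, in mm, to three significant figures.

4.36 mm

A = 749.9 mm².
δ_mech = NL/(AE) = 60400·2490/(749.9·46000) = 4.36 mm.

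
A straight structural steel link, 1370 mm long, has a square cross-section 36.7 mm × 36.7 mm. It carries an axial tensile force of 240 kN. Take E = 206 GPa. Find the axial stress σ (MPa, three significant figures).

178 MPa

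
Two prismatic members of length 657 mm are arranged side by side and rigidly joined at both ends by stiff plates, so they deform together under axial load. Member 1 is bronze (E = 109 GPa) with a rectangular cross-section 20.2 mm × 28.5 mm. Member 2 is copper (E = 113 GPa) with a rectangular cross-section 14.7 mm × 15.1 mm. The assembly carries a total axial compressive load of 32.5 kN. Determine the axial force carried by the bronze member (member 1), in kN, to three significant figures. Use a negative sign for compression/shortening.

-23.2 kN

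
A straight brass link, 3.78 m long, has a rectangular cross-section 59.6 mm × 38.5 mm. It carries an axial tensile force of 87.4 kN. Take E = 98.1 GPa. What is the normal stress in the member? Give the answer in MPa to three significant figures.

38.1 MPa

A = 2295 mm².
σ = N/A = 87400/2295 = 38.09 MPa.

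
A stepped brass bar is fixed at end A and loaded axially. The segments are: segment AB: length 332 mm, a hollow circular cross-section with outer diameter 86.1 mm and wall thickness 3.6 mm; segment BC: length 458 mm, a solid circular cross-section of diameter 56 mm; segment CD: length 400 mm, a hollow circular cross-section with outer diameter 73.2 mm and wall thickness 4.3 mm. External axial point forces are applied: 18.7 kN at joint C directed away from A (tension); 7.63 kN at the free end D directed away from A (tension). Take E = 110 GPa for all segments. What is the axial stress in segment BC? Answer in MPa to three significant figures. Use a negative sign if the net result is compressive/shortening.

Internal axial forces (sectioning from the free end, tension +): N_CD = 7.63 kN, N_BC = 26.33 kN, N_AB = 26.33 kN.
A_BC = 2463 mm².
σ_BC = N_BC/A_BC = 26330/2463 = 10.69 MPa.

10.7 MPa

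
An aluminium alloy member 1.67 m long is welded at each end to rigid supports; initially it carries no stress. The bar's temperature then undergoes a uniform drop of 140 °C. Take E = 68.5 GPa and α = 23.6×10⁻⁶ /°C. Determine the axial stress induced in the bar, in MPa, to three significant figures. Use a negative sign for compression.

Free thermal expansion αLΔT = 23.6e-6 · 1670 · -140 = -5.518 mm.
The walls impose strain ε = −(-5.518)/1670 = 3.3040e-03; σ = Eε = 68500 · 3.3040e-03 = 226.3 MPa.

226 MPa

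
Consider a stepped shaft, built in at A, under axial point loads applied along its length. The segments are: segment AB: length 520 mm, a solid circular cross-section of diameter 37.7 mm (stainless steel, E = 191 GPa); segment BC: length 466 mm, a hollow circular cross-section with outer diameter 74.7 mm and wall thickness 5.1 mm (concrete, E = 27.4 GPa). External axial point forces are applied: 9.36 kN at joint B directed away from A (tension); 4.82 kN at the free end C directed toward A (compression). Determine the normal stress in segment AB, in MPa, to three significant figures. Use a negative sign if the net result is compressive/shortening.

4.07 MPa

Internal axial forces (sectioning from the free end, tension +): N_BC = -4.82 kN, N_AB = 4.54 kN.
A_AB = 1116 mm².
σ_AB = N_AB/A_AB = 4540/1116 = 4.067 MPa.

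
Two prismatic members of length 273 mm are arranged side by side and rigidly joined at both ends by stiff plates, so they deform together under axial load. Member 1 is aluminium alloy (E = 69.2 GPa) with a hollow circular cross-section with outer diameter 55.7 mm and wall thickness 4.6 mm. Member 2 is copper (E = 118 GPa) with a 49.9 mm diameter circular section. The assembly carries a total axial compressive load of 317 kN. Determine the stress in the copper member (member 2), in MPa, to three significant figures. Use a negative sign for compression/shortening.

A_1 = 738.5 mm².
A_2 = 1956 mm².
Equal strain + equilibrium ⇒ each member carries load in proportion to AE: A₁E₁ = 51100000 N, A₂E₂ = 230800000 N, ΣAE = 281900000 N.
σ₂ = P·E₂/ΣAE = -317000·118000/281900000 = -132.7 MPa.

-133 MPa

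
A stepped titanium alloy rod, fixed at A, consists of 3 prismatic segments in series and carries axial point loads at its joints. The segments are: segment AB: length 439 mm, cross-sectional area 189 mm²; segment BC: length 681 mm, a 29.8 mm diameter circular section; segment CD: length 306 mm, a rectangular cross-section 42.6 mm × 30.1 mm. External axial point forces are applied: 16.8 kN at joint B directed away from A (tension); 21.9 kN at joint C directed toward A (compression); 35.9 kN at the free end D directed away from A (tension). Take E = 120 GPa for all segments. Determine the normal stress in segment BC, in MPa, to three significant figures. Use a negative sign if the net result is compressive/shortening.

Internal axial forces (sectioning from the free end, tension +): N_CD = 35.9 kN, N_BC = 14 kN, N_AB = 30.8 kN.
A_BC = 697.5 mm².
σ_BC = N_BC/A_BC = 14000/697.5 = 20.07 MPa.

20.1 MPa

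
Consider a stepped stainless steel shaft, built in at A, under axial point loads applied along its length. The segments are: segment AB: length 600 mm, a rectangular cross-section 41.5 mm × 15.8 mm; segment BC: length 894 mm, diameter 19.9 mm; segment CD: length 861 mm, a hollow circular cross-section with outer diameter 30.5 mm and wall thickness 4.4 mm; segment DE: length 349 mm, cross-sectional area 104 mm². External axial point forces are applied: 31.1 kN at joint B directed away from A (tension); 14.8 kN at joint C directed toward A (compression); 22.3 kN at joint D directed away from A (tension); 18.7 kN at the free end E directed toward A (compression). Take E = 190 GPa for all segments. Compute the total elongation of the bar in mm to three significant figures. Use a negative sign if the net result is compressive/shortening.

Internal axial forces (sectioning from the free end, tension +): N_DE = -18.7 kN, N_CD = 3.6 kN, N_BC = -11.2 kN, N_AB = 19.9 kN.
A_AB = 655.7 mm².
A_BC = 311 mm².
A_CD = 360.8 mm².
δ_AB = 19900·600/(655.7·190000) = 0.09584 mm
δ_BC = -11200·894/(311·190000) = -0.1694 mm
δ_CD = 3600·861/(360.8·190000) = 0.04522 mm
δ_DE = -18700·349/(104·190000) = -0.3303 mm
δ = Σδ_i = -0.3587 mm.

-0.359 mm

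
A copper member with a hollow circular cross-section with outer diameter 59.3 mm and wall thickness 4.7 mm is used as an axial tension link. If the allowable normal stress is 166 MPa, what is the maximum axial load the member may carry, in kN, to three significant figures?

A = 806.2 mm².
P_max = σ_allow · A = 166 · 806.2 = 133800 N = 133.8 kN.

134 kN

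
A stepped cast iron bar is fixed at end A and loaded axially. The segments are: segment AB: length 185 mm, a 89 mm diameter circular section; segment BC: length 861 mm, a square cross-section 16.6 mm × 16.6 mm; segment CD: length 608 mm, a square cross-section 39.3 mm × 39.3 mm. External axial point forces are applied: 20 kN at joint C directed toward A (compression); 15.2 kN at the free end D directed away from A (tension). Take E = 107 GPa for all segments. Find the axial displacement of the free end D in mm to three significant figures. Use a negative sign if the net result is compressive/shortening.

-0.0856 mm

Internal axial forces (sectioning from the free end, tension +): N_CD = 15.2 kN, N_BC = -4.8 kN, N_AB = -4.8 kN.
A_AB = 6221 mm².
A_BC = 275.6 mm².
A_CD = 1544 mm².
δ_AB = -4800·185/(6221·107000) = -0.001334 mm
δ_BC = -4800·861/(275.6·107000) = -0.1402 mm
δ_CD = 15200·608/(1544·107000) = 0.05592 mm
δ = Σδ_i = -0.08558 mm.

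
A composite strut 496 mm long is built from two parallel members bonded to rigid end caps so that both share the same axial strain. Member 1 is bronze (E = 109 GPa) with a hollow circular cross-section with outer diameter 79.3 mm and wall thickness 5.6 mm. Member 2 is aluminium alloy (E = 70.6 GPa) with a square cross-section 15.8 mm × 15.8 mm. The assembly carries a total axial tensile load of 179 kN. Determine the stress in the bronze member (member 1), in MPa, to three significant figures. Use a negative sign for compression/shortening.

123 MPa

A_1 = 1297 mm².
A_2 = 249.6 mm².
Equal strain + equilibrium ⇒ each member carries load in proportion to AE: A₁E₁ = 141300000 N, A₂E₂ = 17620000 N, ΣAE = 159000000 N.
σ₁ = P·E₁/ΣAE = 179000·109000/159000000 = 122.7 MPa.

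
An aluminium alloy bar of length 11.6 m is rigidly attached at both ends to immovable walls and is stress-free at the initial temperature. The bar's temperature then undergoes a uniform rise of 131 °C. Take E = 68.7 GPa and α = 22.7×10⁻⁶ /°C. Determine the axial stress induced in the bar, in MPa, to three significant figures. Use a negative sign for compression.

Free thermal expansion αLΔT = 22.7e-6 · 11600 · 131 = 34.49 mm.
The walls impose strain ε = −(34.49)/11600 = -2.9737e-03; σ = Eε = 68700 · -2.9737e-03 = -204.3 MPa.

-204 MPa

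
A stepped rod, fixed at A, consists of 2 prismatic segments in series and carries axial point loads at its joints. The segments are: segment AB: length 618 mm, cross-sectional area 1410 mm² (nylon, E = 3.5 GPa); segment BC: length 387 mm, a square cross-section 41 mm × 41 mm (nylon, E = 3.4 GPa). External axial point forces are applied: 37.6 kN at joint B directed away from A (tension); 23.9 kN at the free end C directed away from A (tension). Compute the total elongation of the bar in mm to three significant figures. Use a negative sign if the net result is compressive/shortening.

9.32 mm

Internal axial forces (sectioning from the free end, tension +): N_BC = 23.9 kN, N_AB = 61.5 kN.
A_BC = 1681 mm².
δ_AB = 61500·618/(1410·3500) = 7.702 mm
δ_BC = 23900·387/(1681·3400) = 1.618 mm
δ = Σδ_i = 9.32 mm.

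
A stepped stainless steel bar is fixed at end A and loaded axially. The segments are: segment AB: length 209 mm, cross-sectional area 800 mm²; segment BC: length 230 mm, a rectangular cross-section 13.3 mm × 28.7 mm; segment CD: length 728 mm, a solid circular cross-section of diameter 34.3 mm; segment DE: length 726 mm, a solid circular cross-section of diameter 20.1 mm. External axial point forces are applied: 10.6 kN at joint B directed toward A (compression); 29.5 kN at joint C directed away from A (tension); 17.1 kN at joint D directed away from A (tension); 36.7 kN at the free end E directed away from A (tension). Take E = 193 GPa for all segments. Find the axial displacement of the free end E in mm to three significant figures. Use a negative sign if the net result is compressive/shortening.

Internal axial forces (sectioning from the free end, tension +): N_DE = 36.7 kN, N_CD = 53.8 kN, N_BC = 83.3 kN, N_AB = 72.7 kN.
A_BC = 381.7 mm².
A_CD = 924 mm².
A_DE = 317.3 mm².
δ_AB = 72700·209/(800·193000) = 0.09841 mm
δ_BC = 83300·230/(381.7·193000) = 0.2601 mm
δ_CD = 53800·728/(924·193000) = 0.2196 mm
δ_DE = 36700·726/(317.3·193000) = 0.4351 mm
δ = Σδ_i = 1.013 mm.

1.01 mm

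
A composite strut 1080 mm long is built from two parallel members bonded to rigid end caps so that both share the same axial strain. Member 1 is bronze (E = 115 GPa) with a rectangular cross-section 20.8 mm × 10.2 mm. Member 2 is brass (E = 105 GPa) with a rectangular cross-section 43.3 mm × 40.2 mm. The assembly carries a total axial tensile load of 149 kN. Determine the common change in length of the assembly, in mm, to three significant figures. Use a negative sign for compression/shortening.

0.777 mm

A_1 = 212.2 mm².
A_2 = 1741 mm².
Equal strain + equilibrium ⇒ each member carries load in proportion to AE: A₁E₁ = 24400000 N, A₂E₂ = 182800000 N, ΣAE = 207200000 N.
δ = PL/ΣAE = 149000·1080/207200000 = 0.7768 mm.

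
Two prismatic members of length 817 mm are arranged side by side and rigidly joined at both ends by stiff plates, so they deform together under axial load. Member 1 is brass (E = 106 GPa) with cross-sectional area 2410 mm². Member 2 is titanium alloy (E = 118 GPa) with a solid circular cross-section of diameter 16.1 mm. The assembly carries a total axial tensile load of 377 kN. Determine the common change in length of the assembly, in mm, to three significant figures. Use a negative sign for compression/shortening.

1.10 mm

A_2 = 203.6 mm².
Equal strain + equilibrium ⇒ each member carries load in proportion to AE: A₁E₁ = 255500000 N, A₂E₂ = 24020000 N, ΣAE = 279500000 N.
δ = PL/ΣAE = 377000·817/279500000 = 1.102 mm.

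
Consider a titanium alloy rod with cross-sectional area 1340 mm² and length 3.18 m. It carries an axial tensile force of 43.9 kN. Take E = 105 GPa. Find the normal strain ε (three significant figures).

σ = N/A = 32.76 MPa; ε = σ/E = 32.76/105000 = 3.120e-04.

3.12e-04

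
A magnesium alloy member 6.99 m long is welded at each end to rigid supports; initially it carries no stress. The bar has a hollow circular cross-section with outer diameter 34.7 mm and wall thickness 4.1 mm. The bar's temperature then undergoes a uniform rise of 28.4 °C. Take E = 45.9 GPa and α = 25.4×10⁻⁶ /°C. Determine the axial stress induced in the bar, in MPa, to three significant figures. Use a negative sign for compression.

Free thermal expansion αLΔT = 25.4e-6 · 6990 · 28.4 = 5.042 mm.
The walls impose strain ε = −(5.042)/6990 = -7.2136e-04; σ = Eε = 45900 · -7.2136e-04 = -33.11 MPa.

-33.1 MPa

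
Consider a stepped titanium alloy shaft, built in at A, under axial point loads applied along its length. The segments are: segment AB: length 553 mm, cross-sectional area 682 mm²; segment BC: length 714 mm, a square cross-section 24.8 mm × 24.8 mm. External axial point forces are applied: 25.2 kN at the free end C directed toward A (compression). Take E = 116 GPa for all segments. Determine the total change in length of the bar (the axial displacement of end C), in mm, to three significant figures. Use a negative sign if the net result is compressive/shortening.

Internal axial forces (sectioning from the free end, tension +): N_BC = -25.2 kN, N_AB = -25.2 kN.
A_BC = 615 mm².
δ_AB = -25200·553/(682·116000) = -0.1762 mm
δ_BC = -25200·714/(615·116000) = -0.2522 mm
δ = Σδ_i = -0.4283 mm.

-0.428 mm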